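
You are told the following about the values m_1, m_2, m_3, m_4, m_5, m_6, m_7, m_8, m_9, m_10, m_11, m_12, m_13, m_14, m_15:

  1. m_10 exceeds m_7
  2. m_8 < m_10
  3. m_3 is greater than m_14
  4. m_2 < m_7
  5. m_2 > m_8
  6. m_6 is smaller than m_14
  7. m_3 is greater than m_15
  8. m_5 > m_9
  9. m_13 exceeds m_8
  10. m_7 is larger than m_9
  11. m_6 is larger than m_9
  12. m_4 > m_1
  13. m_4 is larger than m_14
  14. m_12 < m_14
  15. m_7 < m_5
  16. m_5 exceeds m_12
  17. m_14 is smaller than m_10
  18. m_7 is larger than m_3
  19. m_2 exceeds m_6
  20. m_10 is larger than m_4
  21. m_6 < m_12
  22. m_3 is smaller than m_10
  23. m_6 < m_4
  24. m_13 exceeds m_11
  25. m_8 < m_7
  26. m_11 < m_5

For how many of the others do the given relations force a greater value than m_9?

Directly above m_9: m_6, m_7, m_5.
One step further: m_12, m_14, m_2, m_4, m_10 (8 so far).
One step further: m_3 (9 so far).
No other element is forced above m_9 by the given relations, so the count is 9.

9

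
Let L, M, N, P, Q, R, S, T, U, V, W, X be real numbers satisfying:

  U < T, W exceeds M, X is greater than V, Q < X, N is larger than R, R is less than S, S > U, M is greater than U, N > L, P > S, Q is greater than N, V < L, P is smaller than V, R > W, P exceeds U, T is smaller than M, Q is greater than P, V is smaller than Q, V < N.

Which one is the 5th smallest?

Chaining the given pairs: U < T < M < W < R < S < P < V < L < N < Q < X.
The 5th smallest is R.

R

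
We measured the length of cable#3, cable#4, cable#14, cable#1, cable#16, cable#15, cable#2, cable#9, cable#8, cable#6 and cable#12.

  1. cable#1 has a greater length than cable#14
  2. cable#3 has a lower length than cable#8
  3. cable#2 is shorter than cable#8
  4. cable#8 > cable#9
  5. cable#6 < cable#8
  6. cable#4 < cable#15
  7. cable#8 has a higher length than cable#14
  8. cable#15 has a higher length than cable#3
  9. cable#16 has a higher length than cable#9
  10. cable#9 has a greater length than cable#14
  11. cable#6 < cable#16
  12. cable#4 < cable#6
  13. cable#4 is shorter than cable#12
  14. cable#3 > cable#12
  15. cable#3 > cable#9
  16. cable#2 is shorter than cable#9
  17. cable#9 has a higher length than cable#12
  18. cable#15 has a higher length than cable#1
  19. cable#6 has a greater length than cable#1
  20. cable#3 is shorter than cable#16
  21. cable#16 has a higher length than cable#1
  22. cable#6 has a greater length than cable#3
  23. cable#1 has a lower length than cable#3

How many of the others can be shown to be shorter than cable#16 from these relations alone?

Directly below cable#16: cable#1, cable#9, cable#3, cable#6.
One step further: cable#2, cable#4, cable#14, cable#12 (8 so far).
No other element is forced below cable#16 by the given relations, so the count is 8.

8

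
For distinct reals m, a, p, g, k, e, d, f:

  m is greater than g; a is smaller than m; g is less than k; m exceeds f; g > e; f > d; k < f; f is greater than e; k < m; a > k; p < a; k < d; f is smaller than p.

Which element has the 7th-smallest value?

a

Piecing the relations together gives one ordering: e < g < k < d < f < p < a < m.
The 7th smallest is a.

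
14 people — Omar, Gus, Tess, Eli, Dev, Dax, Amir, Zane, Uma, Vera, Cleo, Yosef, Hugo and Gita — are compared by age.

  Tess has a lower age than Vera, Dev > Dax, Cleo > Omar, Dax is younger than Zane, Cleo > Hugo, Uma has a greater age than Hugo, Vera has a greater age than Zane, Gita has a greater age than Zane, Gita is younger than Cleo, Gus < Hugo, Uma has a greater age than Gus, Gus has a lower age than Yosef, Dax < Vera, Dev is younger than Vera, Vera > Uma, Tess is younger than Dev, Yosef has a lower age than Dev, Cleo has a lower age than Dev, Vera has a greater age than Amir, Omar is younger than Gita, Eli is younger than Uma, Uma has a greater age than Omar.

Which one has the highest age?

Eli is not greatest since Eli < Uma; Dax is not greatest since Dax < Zane; Gus is not greatest since Gus < Yosef; Tess is not greatest since Tess < Dev; Zane is not greatest since Zane < Gita; Omar is not greatest since Omar < Gita; Hugo is not greatest since Hugo < Uma; Gita is not greatest since Gita < Cleo; Cleo is not greatest since Cleo < Dev; Yosef is not greatest since Yosef < Dev; Dev is not greatest since Dev < Vera; Amir is not greatest since Amir < Vera; Uma is not greatest since Uma < Vera.
Only Vera has nothing above it, so Vera is the highest age.

Vera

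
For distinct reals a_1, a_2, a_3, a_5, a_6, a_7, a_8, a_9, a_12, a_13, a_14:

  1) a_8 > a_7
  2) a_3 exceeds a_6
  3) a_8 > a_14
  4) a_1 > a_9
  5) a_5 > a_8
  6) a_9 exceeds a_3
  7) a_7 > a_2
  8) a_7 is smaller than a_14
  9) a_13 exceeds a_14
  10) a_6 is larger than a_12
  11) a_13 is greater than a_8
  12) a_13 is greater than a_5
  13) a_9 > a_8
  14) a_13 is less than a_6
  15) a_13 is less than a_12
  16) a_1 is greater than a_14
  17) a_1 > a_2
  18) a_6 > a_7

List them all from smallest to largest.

a_2 < a_7 < a_14 < a_8 < a_5 < a_13 < a_12 < a_6 < a_3 < a_9 < a_1

Nothing is placed below a_2, so it is least; from there a_2 < a_7; a_7 < a_14; a_14 < a_8; a_8 < a_5; a_5 < a_13; a_13 < a_12; a_12 < a_6; a_6 < a_3; a_3 < a_9; a_9 < a_1, each given directly.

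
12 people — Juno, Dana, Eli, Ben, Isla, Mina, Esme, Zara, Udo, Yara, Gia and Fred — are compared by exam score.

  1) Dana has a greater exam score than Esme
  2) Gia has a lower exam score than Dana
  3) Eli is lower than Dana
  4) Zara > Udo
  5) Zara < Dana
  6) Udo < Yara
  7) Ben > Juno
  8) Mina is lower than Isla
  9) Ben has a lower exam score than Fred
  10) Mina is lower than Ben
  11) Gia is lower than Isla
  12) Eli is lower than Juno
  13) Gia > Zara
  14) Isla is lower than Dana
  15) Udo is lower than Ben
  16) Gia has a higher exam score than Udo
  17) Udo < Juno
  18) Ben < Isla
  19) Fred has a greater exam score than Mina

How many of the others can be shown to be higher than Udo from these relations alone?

8

Directly above Udo: Zara, Gia, Juno, Ben, Yara.
One step further: Isla, Fred, Dana (8 so far).
Nothing else is reachable above Udo; 8 in all.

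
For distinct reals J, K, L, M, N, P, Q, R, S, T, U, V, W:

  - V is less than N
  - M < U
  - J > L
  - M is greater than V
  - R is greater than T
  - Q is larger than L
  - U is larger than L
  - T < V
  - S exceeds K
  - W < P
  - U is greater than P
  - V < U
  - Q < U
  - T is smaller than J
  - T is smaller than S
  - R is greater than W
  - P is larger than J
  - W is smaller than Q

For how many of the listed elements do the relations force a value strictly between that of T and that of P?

Chaining upward from T reaches: J, S, V, M, R, N, U.
Chaining downward from P reaches: L, W, J.
Strictly between T and P are those in both lists: J — 1 element.

1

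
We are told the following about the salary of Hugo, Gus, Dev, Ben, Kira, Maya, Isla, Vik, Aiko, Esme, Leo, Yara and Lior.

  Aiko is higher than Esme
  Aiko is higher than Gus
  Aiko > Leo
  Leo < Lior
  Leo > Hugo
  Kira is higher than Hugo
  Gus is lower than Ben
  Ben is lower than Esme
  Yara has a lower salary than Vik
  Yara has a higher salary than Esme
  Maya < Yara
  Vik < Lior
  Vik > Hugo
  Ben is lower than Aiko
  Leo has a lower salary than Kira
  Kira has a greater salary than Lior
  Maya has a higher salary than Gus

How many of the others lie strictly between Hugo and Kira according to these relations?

Chaining upward from Hugo reaches: Leo, Vik, Lior, Aiko.
Chaining downward from Kira reaches: Gus, Maya, Leo, Ben, Esme, Yara, Vik, Lior.
Strictly between Hugo and Kira are those in both lists: Leo, Vik, Lior — 3 elements.

3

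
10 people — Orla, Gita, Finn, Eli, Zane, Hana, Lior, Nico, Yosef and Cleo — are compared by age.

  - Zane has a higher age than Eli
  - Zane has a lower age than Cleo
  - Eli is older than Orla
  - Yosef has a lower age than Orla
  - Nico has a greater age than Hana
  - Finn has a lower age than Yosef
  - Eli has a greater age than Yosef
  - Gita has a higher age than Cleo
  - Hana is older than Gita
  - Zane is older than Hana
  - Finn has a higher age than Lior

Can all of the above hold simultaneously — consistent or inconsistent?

inconsistent

We have Hana < Zane stated directly, yet also Zane < Cleo < Gita < Hana by chaining the others — so Zane < Hana. Contradiction.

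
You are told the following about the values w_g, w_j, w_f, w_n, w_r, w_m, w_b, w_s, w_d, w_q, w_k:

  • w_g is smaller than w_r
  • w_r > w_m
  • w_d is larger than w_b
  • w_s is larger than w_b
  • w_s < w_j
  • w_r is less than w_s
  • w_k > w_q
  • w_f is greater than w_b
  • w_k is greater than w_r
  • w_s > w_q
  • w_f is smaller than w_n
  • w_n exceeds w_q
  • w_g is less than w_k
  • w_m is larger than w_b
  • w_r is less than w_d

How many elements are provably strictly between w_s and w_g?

1

Chaining upward from w_g reaches: w_r, w_d, w_k, w_j.
Chaining downward from w_s reaches: w_b, w_m, w_q, w_r.
Strictly between w_g and w_s are those in both lists: w_r — 1 element.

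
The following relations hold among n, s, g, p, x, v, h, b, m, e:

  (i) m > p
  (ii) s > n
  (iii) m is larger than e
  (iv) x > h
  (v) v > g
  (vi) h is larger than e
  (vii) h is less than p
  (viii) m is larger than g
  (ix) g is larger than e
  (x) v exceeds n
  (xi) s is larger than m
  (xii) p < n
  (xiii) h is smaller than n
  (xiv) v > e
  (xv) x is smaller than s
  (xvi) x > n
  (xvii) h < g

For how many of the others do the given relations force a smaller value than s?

Directly below s: n, x, m.
One step further: e, h, p, g (7 so far).
No other element is forced below s by the given relations, so the count is 7.

7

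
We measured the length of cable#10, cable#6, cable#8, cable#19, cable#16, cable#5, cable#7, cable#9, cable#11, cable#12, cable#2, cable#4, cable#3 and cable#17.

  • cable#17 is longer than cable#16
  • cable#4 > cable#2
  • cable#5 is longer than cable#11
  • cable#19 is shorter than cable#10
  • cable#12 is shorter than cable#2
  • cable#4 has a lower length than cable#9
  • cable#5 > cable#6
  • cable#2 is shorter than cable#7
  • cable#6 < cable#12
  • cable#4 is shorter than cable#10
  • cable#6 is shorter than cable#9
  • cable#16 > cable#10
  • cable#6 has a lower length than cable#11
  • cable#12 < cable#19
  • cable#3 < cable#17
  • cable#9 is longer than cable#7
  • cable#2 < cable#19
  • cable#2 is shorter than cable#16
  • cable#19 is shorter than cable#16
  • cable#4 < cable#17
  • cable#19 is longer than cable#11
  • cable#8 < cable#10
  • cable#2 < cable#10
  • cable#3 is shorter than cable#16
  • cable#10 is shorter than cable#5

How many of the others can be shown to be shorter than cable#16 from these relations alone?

The elements the relations force below cable#16 are cable#8, cable#6, cable#11, cable#3, cable#12, cable#2, cable#4, cable#19, cable#10 — no chain reaches any other.
That is 9.

9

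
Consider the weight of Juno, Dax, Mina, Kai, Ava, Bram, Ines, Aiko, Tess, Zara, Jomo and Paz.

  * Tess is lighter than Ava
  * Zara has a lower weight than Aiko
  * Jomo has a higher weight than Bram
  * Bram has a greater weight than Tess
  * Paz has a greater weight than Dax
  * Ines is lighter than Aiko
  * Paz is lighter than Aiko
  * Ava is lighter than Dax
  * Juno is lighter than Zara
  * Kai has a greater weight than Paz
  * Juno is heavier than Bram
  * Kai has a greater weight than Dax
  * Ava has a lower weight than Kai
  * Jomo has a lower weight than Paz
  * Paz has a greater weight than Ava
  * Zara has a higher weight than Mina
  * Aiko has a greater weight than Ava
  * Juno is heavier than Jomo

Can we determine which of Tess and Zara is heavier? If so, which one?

Tess < Bram and Bram < Jomo give Tess < Jomo.
With Jomo < Juno: Tess < Bram < Jomo < Juno.
With Juno < Zara: Tess < Bram < Jomo < Juno < Zara.
So Zara is heavier.

Zara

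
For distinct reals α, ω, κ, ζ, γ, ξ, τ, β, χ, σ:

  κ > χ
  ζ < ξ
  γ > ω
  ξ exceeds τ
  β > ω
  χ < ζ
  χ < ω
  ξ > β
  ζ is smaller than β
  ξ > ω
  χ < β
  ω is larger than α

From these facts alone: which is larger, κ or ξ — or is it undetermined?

Following every chain through κ: below κ we get χ.
ξ is not reached, and no chain runs the other way from ξ to κ.
So the given relations leave the order of κ and ξ undetermined.

undetermined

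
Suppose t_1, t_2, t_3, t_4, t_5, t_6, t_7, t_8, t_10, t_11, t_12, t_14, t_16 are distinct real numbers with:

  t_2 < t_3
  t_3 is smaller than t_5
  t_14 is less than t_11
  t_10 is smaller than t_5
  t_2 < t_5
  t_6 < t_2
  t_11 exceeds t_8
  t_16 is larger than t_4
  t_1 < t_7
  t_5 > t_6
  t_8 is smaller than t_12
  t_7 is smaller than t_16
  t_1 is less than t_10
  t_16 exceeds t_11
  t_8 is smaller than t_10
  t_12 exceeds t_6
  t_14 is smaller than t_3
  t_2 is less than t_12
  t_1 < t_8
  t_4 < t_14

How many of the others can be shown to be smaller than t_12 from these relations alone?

Directly below t_12: t_6, t_2, t_8.
One step further: t_1 (4 so far).
No other element is forced below t_12 by the given relations, so the count is 4.

4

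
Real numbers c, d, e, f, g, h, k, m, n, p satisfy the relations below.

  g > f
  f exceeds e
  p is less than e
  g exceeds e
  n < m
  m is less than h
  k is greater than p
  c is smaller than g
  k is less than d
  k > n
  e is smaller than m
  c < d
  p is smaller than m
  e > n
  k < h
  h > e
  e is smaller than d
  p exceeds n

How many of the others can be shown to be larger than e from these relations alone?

Directly above e: d, f, m, g, h.
Nothing else is reachable above e; 5 in all.

5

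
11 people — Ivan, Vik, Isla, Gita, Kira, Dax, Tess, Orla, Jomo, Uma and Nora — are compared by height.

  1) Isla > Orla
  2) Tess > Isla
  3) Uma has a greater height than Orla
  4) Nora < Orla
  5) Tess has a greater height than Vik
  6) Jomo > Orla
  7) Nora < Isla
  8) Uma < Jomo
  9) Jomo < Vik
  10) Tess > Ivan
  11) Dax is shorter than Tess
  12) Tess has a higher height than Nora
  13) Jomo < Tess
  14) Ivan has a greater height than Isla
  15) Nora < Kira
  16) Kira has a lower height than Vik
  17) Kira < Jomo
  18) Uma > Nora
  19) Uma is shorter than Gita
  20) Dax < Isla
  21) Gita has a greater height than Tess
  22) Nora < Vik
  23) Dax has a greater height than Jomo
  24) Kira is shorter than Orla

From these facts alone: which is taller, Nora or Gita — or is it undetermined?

Nora < Kira and Kira < Orla give Nora < Orla.
Then Orla < Uma extends the chain to Uma.
With Uma < Jomo: Nora < Kira < Orla < Uma < Jomo.
Then Jomo < Dax extends the chain to Dax.
Then Dax < Isla extends the chain to Isla.
Then Isla < Ivan extends the chain to Ivan.
With Ivan < Tess: Nora < Kira < Orla < Uma < Jomo < Dax < Isla < Ivan < Tess.
Then Tess < Gita extends the chain to Gita.
So Gita is taller.

Gita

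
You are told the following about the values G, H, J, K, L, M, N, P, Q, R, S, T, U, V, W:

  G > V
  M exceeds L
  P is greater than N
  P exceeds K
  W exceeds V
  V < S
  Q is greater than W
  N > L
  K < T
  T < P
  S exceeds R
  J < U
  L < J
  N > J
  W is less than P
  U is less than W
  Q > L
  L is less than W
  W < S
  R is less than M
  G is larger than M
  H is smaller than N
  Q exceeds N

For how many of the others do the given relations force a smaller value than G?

The elements the relations force below G are V, R, L, M — no chain reaches any other.
That is 4.

4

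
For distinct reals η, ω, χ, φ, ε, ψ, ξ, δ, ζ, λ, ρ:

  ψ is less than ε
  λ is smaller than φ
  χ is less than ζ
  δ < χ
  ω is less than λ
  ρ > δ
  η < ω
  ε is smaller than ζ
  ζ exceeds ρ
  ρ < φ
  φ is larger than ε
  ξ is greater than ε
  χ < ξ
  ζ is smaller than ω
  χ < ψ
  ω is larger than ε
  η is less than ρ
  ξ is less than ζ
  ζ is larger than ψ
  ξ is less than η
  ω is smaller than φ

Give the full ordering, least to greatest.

δ < χ < ψ < ε < ξ < η < ρ < ζ < ω < λ < φ

Each adjacent pair is fixed by a given relation: δ < χ; χ < ψ; ψ < ε; ε < ξ; ξ < η; η < ρ; ρ < ζ; ζ < ω; ω < λ; λ < φ. Chaining them end to end gives the full order.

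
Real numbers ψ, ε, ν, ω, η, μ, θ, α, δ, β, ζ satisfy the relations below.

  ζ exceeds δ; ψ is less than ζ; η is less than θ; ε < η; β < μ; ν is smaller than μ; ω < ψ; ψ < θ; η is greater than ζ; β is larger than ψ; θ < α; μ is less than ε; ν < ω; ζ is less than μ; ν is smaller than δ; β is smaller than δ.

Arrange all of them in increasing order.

The consecutive links are each given: ν < ω; ω < ψ; ψ < β; β < δ; δ < ζ; ζ < μ; μ < ε; ε < η; η < θ; θ < α.

ν < ω < ψ < β < δ < ζ < μ < ε < η < θ < α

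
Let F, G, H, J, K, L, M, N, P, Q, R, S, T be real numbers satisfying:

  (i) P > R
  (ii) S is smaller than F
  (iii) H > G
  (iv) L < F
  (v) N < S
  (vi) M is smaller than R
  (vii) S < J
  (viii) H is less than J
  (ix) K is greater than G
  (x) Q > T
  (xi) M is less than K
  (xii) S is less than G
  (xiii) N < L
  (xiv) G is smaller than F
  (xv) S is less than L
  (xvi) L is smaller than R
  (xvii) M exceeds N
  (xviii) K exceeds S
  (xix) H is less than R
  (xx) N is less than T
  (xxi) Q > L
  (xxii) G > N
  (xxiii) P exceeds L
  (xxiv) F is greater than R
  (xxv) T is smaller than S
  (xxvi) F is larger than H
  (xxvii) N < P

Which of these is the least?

Chaining upward from N: directly above it, T, S, G, M, L, P; then H, R, F, K, Q, J.
That covers every other element, and nothing is given below N, so N is the least.

N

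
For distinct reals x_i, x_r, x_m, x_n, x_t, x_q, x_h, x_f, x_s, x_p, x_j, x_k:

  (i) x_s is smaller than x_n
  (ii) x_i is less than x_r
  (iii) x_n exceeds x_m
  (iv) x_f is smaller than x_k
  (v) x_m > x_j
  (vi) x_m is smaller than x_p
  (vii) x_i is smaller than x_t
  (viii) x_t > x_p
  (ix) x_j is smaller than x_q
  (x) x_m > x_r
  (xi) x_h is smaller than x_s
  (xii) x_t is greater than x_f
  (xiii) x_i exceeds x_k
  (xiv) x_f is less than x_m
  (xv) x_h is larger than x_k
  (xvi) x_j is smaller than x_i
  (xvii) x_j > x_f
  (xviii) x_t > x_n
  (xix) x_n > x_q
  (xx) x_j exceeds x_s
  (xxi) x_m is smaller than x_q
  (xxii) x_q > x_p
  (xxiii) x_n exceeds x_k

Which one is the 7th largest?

x_i

Chaining the given pairs: x_f < x_k < x_h < x_s < x_j < x_i < x_r < x_m < x_p < x_q < x_n < x_t.
The 7th largest is x_i.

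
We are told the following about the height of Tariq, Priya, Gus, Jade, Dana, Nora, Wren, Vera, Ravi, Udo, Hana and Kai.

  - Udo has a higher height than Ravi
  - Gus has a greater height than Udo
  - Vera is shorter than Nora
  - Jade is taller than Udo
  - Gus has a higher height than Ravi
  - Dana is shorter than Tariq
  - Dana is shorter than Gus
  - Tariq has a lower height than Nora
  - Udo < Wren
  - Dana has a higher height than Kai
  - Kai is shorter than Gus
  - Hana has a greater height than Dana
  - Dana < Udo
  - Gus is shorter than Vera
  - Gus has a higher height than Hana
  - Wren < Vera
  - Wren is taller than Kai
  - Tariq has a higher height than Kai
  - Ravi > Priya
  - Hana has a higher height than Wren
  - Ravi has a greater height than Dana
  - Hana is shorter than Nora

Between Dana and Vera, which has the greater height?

Vera

Dana < Ravi < Udo < Wren < Hana < Gus < Vera, by transitivity through Ravi, Udo, Wren, Hana, Gus.
So Dana < Vera; Vera is the taller of the two.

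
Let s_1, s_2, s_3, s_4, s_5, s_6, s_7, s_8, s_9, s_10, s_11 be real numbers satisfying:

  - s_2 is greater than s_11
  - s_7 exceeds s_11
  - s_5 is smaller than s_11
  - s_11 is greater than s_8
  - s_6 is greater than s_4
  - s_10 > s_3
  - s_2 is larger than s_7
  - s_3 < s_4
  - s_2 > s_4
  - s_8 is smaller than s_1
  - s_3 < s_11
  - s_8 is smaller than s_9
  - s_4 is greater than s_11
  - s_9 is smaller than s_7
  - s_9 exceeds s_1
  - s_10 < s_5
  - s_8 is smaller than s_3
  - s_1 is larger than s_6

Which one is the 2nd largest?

s_7

Chaining the given pairs: s_8 < s_3 < s_10 < s_5 < s_11 < s_4 < s_6 < s_1 < s_9 < s_7 < s_2.
The 2nd largest is s_7.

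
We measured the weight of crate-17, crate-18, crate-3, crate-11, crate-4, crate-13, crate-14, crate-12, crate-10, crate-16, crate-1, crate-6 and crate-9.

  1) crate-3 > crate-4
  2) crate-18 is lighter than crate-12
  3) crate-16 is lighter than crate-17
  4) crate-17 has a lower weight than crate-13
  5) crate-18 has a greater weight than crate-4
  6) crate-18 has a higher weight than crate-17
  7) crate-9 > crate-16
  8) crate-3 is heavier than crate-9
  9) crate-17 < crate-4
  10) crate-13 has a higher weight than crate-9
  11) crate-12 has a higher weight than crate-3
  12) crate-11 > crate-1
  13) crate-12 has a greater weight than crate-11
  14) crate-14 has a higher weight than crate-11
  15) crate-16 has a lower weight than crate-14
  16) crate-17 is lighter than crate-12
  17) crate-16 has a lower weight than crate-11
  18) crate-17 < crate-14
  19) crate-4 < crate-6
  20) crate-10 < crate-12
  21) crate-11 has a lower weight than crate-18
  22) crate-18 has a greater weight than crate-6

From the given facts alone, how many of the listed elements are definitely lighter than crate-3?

The elements the relations force below crate-3 are crate-16, crate-17, crate-9, crate-4 — no chain reaches any other.
That is 4.

4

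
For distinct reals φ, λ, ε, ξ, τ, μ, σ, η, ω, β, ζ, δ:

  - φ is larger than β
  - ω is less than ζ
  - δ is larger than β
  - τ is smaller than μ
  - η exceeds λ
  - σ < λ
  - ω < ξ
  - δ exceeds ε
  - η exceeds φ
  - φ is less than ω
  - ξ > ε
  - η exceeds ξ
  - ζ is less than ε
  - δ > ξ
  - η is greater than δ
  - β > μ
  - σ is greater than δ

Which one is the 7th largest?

ζ

The consecutive relations fix a unique order: τ < μ < β < φ < ω < ζ < ε < ξ < δ < σ < λ < η.
Counting 7 from the largest end gives ζ.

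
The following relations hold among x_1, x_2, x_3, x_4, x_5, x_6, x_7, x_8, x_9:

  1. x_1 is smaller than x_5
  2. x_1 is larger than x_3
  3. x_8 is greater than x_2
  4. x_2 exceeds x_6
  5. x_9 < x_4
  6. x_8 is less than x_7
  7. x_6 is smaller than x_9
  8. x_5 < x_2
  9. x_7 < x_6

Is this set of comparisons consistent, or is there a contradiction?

Chaining the given relations yields x_2 < x_8 < x_7 < x_6, so x_2 < x_6. But one relation states x_6 < x_2. These cannot both hold.

inconsistent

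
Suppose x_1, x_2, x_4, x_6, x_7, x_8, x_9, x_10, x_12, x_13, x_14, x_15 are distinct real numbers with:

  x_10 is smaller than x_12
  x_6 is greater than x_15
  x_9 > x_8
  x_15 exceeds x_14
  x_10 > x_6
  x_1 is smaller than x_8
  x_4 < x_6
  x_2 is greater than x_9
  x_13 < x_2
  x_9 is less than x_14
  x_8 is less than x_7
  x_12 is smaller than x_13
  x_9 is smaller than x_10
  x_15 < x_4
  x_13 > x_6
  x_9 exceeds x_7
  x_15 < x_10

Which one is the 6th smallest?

x_15

The consecutive relations fix a unique order: x_1 < x_8 < x_7 < x_9 < x_14 < x_15 < x_4 < x_6 < x_10 < x_12 < x_13 < x_2.
The 6th smallest is x_15.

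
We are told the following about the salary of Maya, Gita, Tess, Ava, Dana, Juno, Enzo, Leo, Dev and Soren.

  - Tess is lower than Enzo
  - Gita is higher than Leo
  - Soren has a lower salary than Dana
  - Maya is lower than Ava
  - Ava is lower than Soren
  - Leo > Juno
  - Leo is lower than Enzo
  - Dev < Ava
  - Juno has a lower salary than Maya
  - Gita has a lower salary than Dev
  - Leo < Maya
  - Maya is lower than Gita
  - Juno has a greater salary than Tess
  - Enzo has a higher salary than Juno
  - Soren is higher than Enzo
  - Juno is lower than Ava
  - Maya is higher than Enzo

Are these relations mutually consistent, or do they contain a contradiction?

consistent

The single ordering Tess < Juno < Leo < Enzo < Maya < Gita < Dev < Ava < Soren < Dana satisfies every listed relation, so no contradiction arises.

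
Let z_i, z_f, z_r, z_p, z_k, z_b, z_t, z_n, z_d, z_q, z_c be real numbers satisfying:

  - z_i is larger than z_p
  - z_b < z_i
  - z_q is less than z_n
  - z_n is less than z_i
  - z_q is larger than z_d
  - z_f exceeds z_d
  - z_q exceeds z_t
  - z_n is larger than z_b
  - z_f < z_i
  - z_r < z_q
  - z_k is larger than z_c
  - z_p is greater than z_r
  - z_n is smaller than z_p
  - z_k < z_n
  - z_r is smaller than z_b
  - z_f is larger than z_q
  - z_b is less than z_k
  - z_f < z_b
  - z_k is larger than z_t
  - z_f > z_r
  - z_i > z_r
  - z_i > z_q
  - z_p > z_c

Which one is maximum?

z_i

z_r is not greatest since z_r < z_f; z_c is not greatest since z_c < z_p; z_d is not greatest since z_d < z_f; z_t is not greatest since z_t < z_q; z_q is not greatest since z_q < z_f; z_f is not greatest since z_f < z_i; z_b is not greatest since z_b < z_n; z_k is not greatest since z_k < z_n; z_n is not greatest since z_n < z_p; z_p is not greatest since z_p < z_i.
Only z_i has nothing above it, so z_i is the maximum.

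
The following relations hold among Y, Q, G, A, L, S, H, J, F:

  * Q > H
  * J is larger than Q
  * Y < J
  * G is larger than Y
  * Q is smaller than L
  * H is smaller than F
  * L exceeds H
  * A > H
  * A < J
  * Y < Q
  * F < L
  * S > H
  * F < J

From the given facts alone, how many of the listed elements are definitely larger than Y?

4

The elements the relations force above Y are G, Q, J, L — no chain reaches any other.
That is 4.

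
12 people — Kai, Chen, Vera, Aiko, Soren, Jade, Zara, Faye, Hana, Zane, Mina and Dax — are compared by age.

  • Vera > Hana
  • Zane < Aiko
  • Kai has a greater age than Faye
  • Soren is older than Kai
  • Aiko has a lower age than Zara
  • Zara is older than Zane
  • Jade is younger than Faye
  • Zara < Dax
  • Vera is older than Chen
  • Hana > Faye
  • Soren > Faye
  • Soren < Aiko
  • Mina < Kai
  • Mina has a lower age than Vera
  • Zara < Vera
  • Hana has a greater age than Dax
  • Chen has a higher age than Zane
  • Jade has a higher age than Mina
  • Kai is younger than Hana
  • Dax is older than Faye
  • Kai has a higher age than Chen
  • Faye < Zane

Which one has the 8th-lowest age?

Aiko

Piecing the relations together gives one ordering: Mina < Jade < Faye < Zane < Chen < Kai < Soren < Aiko < Zara < Dax < Hana < Vera.
Counting 8 from the smallest end gives Aiko.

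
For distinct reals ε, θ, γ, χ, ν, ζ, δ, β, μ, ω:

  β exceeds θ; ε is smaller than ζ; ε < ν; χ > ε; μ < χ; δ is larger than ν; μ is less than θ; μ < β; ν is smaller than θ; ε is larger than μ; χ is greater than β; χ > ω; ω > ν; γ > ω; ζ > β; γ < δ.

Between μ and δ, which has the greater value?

μ < ε and ε < ν give μ < ν.
Then ν < ω extends the chain to ω.
With ω < γ: μ < ε < ν < ω < γ.
With γ < δ: μ < ε < ν < ω < γ < δ.
So μ < δ; δ is the larger of the two.

δ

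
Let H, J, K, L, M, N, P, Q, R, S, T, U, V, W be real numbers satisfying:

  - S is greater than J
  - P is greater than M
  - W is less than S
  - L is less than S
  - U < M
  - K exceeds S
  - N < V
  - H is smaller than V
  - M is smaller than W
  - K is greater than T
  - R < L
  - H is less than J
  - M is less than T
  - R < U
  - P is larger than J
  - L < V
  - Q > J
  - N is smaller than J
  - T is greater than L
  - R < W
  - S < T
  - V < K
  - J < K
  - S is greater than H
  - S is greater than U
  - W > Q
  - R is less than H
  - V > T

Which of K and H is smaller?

H

H < J and J < Q give H < Q.
With Q < W: H < J < Q < W.
With W < S: H < J < Q < W < S.
With S < T: H < J < Q < W < S < T.
Then T < V extends the chain to V.
With V < K: H < J < Q < W < S < T < V < K.
So H < K; H is the smaller of the two.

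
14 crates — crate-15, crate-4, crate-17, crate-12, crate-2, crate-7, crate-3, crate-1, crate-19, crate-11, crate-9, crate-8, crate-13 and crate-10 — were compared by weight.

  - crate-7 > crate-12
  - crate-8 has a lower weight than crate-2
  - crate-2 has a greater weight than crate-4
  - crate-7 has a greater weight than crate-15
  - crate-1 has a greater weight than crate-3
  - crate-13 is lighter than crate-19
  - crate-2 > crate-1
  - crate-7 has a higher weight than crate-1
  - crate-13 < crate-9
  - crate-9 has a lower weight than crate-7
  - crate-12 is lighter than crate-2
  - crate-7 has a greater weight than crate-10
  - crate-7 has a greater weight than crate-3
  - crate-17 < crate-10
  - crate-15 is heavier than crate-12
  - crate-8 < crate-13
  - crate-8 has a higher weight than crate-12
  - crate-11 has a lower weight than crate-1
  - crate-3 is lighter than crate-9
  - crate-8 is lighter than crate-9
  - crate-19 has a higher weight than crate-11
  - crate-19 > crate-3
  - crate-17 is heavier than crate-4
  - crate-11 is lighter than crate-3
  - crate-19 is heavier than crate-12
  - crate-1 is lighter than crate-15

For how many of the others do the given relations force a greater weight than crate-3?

6

Directly above crate-3: crate-1, crate-9, crate-19, crate-7.
One step further: crate-15, crate-2 (6 so far).
No other element is forced above crate-3 by the given relations, so the count is 6.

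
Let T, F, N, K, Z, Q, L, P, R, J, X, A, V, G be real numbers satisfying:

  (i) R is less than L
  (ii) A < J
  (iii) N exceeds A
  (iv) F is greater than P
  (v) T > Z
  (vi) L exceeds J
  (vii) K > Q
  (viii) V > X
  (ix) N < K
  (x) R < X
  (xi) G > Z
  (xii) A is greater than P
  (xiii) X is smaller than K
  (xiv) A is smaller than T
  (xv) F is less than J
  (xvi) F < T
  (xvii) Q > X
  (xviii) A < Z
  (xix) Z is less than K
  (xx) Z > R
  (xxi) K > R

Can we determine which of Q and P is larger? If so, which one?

Following every chain through P: above P we get A, Z, F, N, G, J, T, L, K.
Q is not reached, and no chain runs the other way from Q to P.
So the given relations leave the order of P and Q undetermined.

undetermined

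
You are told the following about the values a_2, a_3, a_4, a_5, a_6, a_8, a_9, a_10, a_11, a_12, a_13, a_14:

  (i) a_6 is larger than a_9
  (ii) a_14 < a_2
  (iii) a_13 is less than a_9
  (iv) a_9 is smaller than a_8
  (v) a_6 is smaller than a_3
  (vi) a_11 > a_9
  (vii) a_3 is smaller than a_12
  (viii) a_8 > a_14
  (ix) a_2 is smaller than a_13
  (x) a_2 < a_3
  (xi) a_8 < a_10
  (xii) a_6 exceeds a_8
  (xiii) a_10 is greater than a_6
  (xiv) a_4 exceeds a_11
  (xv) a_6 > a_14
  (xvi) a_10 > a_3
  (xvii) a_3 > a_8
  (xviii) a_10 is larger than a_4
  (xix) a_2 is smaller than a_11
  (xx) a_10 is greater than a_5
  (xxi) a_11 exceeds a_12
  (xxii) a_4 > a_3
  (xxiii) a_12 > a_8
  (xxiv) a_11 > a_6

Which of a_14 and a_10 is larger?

Chaining the given relations: a_14 < a_2 < a_13 < a_9 < a_6 < a_3 < a_12 < a_11 < a_4 < a_10.
So a_14 < a_10; a_10 is the larger of the two.

a_10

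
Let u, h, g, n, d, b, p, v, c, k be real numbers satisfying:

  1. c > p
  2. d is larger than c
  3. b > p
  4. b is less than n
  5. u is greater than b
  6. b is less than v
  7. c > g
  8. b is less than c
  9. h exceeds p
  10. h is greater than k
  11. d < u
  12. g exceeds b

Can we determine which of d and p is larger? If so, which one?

Link the given pairs in sequence: p < b; b < g; g < c; c < d.
Together: p < b < g < c < d.
So d is larger.

d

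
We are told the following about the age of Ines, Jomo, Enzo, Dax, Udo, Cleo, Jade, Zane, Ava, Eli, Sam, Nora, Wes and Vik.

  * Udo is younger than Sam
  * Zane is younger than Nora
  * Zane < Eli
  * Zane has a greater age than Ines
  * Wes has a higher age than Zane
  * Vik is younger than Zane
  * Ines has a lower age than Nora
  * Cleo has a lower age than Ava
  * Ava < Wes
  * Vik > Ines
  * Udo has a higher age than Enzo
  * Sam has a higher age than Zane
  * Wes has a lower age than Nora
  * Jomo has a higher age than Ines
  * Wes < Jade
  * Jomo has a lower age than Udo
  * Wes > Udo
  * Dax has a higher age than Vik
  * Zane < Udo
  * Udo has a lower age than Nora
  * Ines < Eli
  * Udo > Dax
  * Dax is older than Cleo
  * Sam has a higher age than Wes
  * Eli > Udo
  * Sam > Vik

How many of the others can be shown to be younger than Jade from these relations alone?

The elements the relations force below Jade are Ines, Cleo, Vik, Jomo, Ava, Zane, Dax, Enzo, Udo, Wes — no chain reaches any other.
That is 10.

10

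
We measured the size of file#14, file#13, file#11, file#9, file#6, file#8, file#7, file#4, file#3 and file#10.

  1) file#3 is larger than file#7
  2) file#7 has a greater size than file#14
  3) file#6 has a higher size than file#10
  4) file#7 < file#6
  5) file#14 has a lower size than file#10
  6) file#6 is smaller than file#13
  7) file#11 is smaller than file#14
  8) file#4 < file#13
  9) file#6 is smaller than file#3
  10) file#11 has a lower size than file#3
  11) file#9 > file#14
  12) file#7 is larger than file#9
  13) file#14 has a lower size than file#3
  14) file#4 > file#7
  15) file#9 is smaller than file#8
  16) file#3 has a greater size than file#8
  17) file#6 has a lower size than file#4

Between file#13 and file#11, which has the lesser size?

Chaining the given relations: file#11 < file#14 < file#9 < file#7 < file#6 < file#4 < file#13.
So file#11 < file#13; file#11 is the smaller of the two.

file#11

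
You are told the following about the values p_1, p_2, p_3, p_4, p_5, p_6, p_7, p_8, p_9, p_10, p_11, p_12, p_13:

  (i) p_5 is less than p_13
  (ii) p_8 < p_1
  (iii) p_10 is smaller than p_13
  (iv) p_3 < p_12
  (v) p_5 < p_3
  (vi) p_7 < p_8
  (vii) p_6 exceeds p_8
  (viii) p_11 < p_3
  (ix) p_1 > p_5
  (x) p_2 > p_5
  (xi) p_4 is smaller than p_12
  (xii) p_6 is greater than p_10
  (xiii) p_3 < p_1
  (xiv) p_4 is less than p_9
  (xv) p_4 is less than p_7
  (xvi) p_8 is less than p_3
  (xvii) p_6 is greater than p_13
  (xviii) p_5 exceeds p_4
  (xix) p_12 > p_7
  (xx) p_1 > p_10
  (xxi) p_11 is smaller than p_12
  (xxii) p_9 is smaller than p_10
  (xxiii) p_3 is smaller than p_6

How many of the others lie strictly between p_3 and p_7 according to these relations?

1

The relations place p_7 below p_3. An element lies strictly between them when it is forced above p_7 and also forced below p_3.
Above p_7: {p_8, p_12, p_6, p_1}. Below p_3: {p_4, p_11, p_8, p_5}.
Intersection: {p_8} — 1.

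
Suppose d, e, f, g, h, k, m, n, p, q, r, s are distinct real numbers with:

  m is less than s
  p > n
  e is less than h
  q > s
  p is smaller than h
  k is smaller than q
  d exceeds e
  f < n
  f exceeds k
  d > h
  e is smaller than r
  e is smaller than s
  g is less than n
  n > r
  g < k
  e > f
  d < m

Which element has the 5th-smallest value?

Chaining the given pairs: g < k < f < e < r < n < p < h < d < m < s < q.
The 5th smallest is r.

r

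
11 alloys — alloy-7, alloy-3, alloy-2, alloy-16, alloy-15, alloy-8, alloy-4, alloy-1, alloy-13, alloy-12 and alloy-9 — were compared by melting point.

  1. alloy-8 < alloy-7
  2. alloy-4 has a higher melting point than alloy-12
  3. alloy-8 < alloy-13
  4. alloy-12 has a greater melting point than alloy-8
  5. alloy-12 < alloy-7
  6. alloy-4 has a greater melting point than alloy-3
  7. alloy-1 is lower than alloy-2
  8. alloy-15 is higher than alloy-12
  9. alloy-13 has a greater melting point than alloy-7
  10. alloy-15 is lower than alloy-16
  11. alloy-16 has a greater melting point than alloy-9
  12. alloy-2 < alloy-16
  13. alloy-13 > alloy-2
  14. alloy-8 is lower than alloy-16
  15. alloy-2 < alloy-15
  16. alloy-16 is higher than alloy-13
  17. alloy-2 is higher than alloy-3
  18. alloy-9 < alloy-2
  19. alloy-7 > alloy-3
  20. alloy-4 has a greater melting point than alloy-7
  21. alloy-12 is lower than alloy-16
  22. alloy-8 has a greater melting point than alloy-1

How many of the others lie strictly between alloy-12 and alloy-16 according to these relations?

3

The relations place alloy-12 below alloy-16. An element lies strictly between them when it is forced above alloy-12 and also forced below alloy-16.
Above alloy-12: {alloy-7, alloy-4, alloy-13, alloy-15}. Below alloy-16: {alloy-3, alloy-1, alloy-9, alloy-8, alloy-7, alloy-2, alloy-13, alloy-15}.
Intersection: {alloy-7, alloy-13, alloy-15} — 3.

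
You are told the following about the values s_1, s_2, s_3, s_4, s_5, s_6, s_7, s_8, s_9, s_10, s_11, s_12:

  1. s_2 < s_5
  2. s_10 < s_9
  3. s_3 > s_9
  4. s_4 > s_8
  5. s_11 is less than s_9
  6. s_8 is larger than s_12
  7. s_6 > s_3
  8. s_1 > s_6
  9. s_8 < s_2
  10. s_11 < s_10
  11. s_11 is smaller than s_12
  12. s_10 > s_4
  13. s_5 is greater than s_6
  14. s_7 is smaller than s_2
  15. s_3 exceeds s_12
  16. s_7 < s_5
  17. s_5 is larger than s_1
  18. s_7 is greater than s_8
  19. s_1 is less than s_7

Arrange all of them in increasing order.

Nothing is placed below s_11, so it is least; from there s_11 < s_12; s_12 < s_8; s_8 < s_4; s_4 < s_10; s_10 < s_9; s_9 < s_3; s_3 < s_6; s_6 < s_1; s_1 < s_7; s_7 < s_2; s_2 < s_5, each given directly.

s_11 < s_12 < s_8 < s_4 < s_10 < s_9 < s_3 < s_6 < s_1 < s_7 < s_2 < s_5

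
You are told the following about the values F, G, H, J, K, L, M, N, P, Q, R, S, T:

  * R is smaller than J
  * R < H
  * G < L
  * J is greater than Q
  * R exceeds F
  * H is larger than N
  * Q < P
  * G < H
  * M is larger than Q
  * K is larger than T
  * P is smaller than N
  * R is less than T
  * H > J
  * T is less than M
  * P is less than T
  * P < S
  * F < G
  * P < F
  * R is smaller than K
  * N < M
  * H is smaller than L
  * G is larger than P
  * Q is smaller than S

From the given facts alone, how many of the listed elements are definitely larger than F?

8

From F the given relations immediately reach R, G.
From those, T, K, J, H, L — 7 in total.
From those, M — 8 in total.
No other element is forced above F by the given relations, so the count is 8.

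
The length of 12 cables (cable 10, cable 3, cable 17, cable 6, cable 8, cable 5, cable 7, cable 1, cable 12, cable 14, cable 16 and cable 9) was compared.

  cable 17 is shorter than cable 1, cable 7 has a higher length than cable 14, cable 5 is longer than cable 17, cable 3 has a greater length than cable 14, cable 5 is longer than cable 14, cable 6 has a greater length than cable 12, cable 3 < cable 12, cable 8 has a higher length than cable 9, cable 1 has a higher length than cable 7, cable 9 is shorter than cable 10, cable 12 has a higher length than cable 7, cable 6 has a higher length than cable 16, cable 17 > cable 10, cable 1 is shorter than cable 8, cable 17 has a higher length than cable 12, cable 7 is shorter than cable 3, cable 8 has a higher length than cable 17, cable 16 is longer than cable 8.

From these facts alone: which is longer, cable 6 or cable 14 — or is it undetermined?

Link the given pairs in sequence: cable 14 < cable 7; cable 7 < cable 3; cable 3 < cable 12; cable 12 < cable 17; cable 17 < cable 1; cable 1 < cable 8; cable 8 < cable 16; cable 16 < cable 6.
Together: cable 14 < cable 7 < cable 3 < cable 12 < cable 17 < cable 1 < cable 8 < cable 16 < cable 6.
So cable 6 is longer.

cable 6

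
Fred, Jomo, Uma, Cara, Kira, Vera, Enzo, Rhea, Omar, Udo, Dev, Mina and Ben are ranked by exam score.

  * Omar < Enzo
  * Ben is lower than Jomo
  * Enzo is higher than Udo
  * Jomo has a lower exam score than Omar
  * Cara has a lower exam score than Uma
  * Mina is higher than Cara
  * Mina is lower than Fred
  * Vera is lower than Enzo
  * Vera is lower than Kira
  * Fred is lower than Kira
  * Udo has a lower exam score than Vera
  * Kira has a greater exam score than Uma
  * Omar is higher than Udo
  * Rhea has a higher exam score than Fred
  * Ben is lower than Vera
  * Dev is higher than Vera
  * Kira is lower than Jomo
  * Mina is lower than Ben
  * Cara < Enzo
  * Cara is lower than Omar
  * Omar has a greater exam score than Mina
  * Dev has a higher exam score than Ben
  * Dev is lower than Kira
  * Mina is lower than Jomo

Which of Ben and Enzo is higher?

The relevant relations are Ben < Vera; Vera < Dev; Dev < Kira; Kira < Jomo; Jomo < Omar; Omar < Enzo.
Together: Ben < Vera < Dev < Kira < Jomo < Omar < Enzo.
So Ben < Enzo; Enzo is the higher of the two.

Enzo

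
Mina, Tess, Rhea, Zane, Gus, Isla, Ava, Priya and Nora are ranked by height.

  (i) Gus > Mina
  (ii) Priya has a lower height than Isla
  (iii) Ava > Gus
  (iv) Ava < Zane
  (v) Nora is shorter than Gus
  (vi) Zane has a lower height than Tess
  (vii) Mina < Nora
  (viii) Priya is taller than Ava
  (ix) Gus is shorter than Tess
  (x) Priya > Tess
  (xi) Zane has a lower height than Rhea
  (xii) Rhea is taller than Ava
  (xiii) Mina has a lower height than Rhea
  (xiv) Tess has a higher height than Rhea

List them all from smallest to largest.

Mina < Nora < Gus < Ava < Zane < Rhea < Tess < Priya < Isla

Nothing is placed below Mina, so it is least; from there Mina < Nora; Nora < Gus; Gus < Ava; Ava < Zane; Zane < Rhea; Rhea < Tess; Tess < Priya; Priya < Isla, each given directly.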